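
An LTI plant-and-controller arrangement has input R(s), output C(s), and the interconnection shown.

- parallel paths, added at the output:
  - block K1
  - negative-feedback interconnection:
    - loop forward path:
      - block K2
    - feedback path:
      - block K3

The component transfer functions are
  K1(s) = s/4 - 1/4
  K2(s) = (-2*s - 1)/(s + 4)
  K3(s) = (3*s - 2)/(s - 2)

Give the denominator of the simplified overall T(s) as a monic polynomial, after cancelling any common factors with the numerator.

The answer is s^2 - 3*s/5 + 6/5.

Reasoning:
Step 1: collapse the loop (K2 forward, K3 return): (2*s^2 - 3*s - 2)/(5*s^2 - 3*s + 6)
Step 2: sum the parallel branches K1, [K2/(1+K2*K3)]: (5*s^3 - 3*s - 14)/(20*s^2 - 12*s + 24)
No further cancellation is possible in the step-2 result, so that is T(s). Its denominator becomes monic after dividing by the leading coefficient 20.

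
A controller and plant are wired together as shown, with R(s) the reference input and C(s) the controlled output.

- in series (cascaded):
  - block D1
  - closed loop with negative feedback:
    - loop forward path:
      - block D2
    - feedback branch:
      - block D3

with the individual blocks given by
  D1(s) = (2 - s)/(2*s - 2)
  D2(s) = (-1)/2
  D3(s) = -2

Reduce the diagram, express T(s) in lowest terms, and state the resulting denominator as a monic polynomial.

The answer is s - 1.

Reasoning:
[1] reduce the feedback loop with forward D2 and return D3 gives (-1)/4
[2] combine D1, [D2/(1+D2*D3)] in series gives (s - 2)/(8*s - 8)
That last expression is T(s), already simplified. Scaling its denominator by 1/8 (the reciprocal of the leading coefficient) yields the monic denominator.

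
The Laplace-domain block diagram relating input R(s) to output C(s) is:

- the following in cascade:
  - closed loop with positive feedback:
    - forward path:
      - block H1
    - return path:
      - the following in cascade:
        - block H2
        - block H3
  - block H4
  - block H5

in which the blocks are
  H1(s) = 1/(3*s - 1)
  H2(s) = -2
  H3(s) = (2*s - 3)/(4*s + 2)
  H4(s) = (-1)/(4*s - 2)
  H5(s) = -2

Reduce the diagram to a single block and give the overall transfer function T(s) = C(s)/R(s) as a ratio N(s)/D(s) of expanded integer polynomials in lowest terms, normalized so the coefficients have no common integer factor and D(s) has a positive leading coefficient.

Step 1: series reduction of H2, H3 gives (3 - 2*s)/(2*s + 1)
Step 2: reduce the feedback loop with forward H1 and return (H2*H3) gives (2*s + 1)/(6*s^2 + 3*s - 4)
Step 3: reduce the series chain [H1/(1-H1*(H2*H3))], H4, H5 - this is the overall T(s), already in the required normalized form

Answer: (2*s + 1)/(12*s^3 - 11*s + 4)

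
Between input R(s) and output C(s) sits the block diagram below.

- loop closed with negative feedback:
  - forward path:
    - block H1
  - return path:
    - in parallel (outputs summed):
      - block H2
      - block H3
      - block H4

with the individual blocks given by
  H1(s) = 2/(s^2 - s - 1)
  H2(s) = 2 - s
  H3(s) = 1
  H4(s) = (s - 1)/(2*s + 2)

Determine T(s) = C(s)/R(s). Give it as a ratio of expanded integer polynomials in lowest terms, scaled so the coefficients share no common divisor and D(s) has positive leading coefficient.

The answer is (2*s + 2)/(s^3 - 2*s^2 + 3*s + 4).

Reasoning:
Step 1. add H2, H3, H4 (parallel): (-2*s^2 + 5*s + 5)/(2*s + 2)
Step 2. feedback reduction of H1, (H2+H3+H4); the result is T(s) itself (integer coefficients, no common factor, positive leading denominator coefficient)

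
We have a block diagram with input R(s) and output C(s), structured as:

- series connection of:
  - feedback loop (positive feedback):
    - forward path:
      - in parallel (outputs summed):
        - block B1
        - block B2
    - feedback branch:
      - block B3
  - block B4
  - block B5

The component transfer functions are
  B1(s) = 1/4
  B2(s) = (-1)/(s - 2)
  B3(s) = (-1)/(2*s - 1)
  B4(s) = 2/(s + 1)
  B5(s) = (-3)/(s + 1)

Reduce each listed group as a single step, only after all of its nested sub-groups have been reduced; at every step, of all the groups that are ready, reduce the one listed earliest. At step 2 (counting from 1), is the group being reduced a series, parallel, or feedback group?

Answer: feedback

Working:
Step 1. reduce the parallel group B1, B2
Step 2. feedback reduction of (B1+B2), B3
Step 3. reduce the series chain [(B1+B2)/(1-(B1+B2)*B3)], B4, B5
At step 2 the group reduced is feedback.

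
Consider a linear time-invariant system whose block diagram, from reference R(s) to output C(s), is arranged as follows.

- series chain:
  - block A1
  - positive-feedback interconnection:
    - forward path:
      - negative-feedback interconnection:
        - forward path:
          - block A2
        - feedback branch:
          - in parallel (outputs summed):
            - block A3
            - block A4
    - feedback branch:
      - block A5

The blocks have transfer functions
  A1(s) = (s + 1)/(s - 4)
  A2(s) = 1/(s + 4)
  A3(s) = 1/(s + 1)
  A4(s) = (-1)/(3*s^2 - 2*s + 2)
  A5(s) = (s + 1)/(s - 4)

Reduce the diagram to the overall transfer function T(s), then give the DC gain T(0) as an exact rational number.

Reducing step by step:

Step 1: add A3, A4 (parallel) -> (3*s^2 - 3*s + 1)/(3*s^3 + s^2 + 2)
Step 2: reduce the feedback loop with forward A2 and return (A3+A4) -> (3*s^3 + s^2 + 2)/(3*s^4 + 13*s^3 + 7*s^2 - s + 9)
Step 3: close the feedback loop around [A2/(1+A2*(A3+A4))], A5 -> (3*s^4 - 11*s^3 - 4*s^2 + 2*s - 8)/(3*s^5 - 2*s^4 - 49*s^3 - 30*s^2 + 11*s - 38)
Step 4: combine A1, [[A2/(1+A2*(A3+A4))]/(1-[A2/(1+A2*(A3+A4))]*A5)] in series -> (3*s^4 + 4*s^3 + s^2 + 2*s + 2)/(3*s^5 - 2*s^4 - 49*s^3 - 30*s^2 + 11*s - 38)
Evaluating the step-4 result (the overall T(s)) at s = 0 gives T(0) = 2/(-38) = -1/19.

Answer: -1/19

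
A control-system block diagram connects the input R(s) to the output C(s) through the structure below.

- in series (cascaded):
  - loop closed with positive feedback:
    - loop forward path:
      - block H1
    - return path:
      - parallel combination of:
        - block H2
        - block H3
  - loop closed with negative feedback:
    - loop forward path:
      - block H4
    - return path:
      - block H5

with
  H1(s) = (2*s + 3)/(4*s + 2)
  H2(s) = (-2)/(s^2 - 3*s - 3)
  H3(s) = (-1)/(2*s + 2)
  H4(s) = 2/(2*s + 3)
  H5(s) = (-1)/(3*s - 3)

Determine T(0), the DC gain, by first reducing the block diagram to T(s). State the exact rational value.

First reduce the diagram to T(s).

1. combine H2, H3 in parallel; result (-s^2 - s - 1)/(2*s^3 - 4*s^2 - 12*s - 6)
2. collapse the loop (H1 forward, (H2+H3) return); result (4*s^4 - 2*s^3 - 36*s^2 - 48*s - 18)/(8*s^4 - 10*s^3 - 51*s^2 - 43*s - 9)
3. apply the feedback formula to H4, H5; result (6*s - 6)/(6*s^2 + 3*s - 11)
4. cascade [H1/(1-H1*(H2+H3))], [H4/(1+H4*H5)]; result (24*s^5 - 36*s^4 - 204*s^3 - 72*s^2 + 180*s + 108)/(48*s^6 - 36*s^5 - 424*s^4 - 301*s^3 + 378*s^2 + 446*s + 99)
Step 4 gives the overall T(s). Then T(0) = 108/99 = 12/11.

Answer: 12/11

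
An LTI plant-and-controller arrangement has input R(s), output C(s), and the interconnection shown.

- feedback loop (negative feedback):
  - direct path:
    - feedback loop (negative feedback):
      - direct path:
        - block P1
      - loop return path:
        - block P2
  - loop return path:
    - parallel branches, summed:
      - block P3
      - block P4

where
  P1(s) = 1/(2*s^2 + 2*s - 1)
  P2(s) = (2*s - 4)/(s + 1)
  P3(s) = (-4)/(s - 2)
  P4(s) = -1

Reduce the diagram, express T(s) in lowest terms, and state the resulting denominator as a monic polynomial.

First reduce the diagram to T(s).

Step 1. feedback reduction of P1, P2 -> (s + 1)/(2*s^3 + 4*s^2 + 3*s - 5)
Step 2. combine P3, P4 in parallel -> (-s - 2)/(s - 2)
Step 3. close the feedback loop around [P1/(1+P1*P2)], (P3+P4) -> (s^2 - s - 2)/(2*s^4 - 6*s^2 - 14*s + 8)
Step 3 gives the fully reduced T(s), with no common factor left to cancel. The denominator's leading coefficient is 2, so divide each of its coefficients by 2 to get the monic form.

Answer: s^4 - 3*s^2 - 7*s + 4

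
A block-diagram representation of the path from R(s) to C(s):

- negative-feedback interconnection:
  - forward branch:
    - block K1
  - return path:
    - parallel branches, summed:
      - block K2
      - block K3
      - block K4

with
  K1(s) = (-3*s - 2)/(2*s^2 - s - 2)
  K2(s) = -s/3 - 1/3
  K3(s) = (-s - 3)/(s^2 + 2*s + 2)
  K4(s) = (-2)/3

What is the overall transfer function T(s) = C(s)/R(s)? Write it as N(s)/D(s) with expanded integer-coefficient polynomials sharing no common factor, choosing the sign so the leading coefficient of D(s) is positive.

Reducing step by step:

Step 1. add K2, K3, K4 (parallel) -> (-s^3 - 5*s^2 - 11*s - 15)/(3*s^2 + 6*s + 6)
Step 2. collapse the loop (K1 forward, (K2+K3+K4) return): this yields T(s), and no further normalization is needed

Answer: (-9*s^3 - 24*s^2 - 30*s - 12)/(9*s^4 + 26*s^3 + 43*s^2 + 49*s + 18)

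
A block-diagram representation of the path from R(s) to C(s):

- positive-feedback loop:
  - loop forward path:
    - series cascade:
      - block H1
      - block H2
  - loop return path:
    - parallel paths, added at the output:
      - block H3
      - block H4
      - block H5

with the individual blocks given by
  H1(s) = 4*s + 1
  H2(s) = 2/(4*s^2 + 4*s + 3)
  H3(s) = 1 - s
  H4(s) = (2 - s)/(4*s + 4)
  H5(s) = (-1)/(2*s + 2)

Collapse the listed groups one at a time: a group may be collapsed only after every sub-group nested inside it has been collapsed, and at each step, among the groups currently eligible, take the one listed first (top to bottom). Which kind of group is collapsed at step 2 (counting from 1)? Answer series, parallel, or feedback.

1. combine H1, H2 in series
2. sum the parallel branches H3, H4, H5
3. apply the feedback formula to (H1*H2), (H3+H4+H5)
At step 2 the group reduced is parallel.

Therefore the answer is parallel.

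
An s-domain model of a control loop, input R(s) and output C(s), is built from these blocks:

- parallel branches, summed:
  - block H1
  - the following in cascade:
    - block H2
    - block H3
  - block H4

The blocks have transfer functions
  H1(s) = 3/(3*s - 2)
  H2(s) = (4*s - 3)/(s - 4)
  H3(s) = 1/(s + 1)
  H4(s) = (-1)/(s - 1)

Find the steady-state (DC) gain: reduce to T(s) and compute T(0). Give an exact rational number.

Step 1: combine H2, H3 in series; result (4*s - 3)/(s^2 - 3*s - 4)
Step 2: sum the parallel branches H1, (H2*H3), H4; result (12*s^3 - 30*s^2 + 26*s - 2)/(3*s^4 - 14*s^3 + 5*s^2 + 14*s - 8)
Evaluating the step-2 result (the overall T(s)) at s = 0 gives T(0) = -2/(-8) = 1/4.

Hence the answer: 1/4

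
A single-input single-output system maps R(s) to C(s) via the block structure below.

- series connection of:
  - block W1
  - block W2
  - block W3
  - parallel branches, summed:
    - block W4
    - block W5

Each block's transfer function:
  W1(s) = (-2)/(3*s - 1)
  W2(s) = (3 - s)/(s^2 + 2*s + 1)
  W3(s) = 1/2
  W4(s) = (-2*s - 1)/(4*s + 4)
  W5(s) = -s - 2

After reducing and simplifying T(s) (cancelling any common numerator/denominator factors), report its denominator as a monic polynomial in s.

Answer: s^4 + 8*s^3/3 + 2*s^2 - 1/3

Working:
(1) sum the parallel branches W4, W5: (-4*s^2 - 14*s - 9)/(4*s + 4)
(2) reduce the series chain W1, W2, W3, (W4+W5): (-4*s^3 - 2*s^2 + 33*s + 27)/(12*s^4 + 32*s^3 + 24*s^2 - 4)
Step 2 gives the fully reduced T(s), with no common factor left to cancel. The denominator's leading coefficient is 12, so divide each of its coefficients by 12 to get the monic form.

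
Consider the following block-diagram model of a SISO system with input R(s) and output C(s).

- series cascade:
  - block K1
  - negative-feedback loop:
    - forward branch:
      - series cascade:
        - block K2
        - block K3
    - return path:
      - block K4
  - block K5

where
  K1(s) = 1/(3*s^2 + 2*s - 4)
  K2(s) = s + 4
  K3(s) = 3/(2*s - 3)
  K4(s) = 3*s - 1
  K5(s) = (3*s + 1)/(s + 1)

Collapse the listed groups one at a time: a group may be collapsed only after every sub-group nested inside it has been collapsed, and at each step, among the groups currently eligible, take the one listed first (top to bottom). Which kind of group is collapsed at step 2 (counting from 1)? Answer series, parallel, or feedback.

(1) cascade K2, K3
(2) reduce the feedback loop with forward (K2*K3) and return K4
(3) multiply K1, [(K2*K3)/(1+(K2*K3)*K4)], K5 (series)
The group at step 2 is a feedback group.

Therefore the answer is feedback.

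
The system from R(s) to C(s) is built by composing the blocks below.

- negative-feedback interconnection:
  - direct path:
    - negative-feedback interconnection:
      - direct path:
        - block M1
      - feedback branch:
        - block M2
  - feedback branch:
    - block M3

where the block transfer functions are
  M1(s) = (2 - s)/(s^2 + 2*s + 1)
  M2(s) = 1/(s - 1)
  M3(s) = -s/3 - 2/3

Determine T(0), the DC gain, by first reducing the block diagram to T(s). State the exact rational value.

Step 1 - reduce the feedback loop with forward M1 and return M2: (-s^2 + 3*s - 2)/(s^3 + s^2 - 2*s + 1)
Step 2 - feedback reduction of [M1/(1+M1*M2)], M3: (-3*s^2 + 9*s - 6)/(4*s^3 + 2*s^2 - 10*s + 7)
DC gain: substitute s = 0 into T(s) from step 2: T(0) = -6/7.

Therefore the answer is -6/7.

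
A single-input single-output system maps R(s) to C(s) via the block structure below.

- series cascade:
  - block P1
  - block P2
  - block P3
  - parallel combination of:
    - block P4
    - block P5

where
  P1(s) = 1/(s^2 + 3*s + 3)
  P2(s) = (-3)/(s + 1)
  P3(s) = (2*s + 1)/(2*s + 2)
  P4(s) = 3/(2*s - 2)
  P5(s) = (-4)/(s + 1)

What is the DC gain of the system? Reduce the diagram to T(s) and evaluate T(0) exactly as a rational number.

(1) add P4, P5 (parallel); result (11 - 5*s)/(2*s^2 - 2)
(2) multiply P1, P2, P3, (P4+P5) (series); result (30*s^2 - 51*s - 33)/(4*s^6 + 20*s^5 + 36*s^4 + 16*s^3 - 28*s^2 - 36*s - 12)
That last expression is T(s); at s = 0 only the constant terms survive, so T(0) = -33/(-12) = 11/4.

Hence the answer: 11/4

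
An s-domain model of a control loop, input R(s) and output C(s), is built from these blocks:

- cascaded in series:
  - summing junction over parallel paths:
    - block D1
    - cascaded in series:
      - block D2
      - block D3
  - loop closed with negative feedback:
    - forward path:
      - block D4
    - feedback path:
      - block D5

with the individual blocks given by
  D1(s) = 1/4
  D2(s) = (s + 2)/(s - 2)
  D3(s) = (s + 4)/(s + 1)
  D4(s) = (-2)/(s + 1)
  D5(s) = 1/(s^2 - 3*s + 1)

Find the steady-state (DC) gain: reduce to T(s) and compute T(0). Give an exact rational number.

Step 1: combine D2, D3 in series = (s^2 + 6*s + 8)/(s^2 - s - 2)
Step 2: sum the parallel branches D1, (D2*D3) = (5*s^2 + 23*s + 30)/(4*s^2 - 4*s - 8)
Step 3: reduce the feedback loop with forward D4 and return D5 = (-2*s^2 + 6*s - 2)/(s^3 - 2*s^2 - 2*s - 1)
Step 4: cascade (D1+(D2*D3)), [D4/(1+D4*D5)] = (-5*s^4 - 8*s^3 + 34*s^2 + 67*s - 30)/(2*s^5 - 6*s^4 - 4*s^3 + 10*s^2 + 10*s + 4)
Evaluating the step-4 result (the overall T(s)) at s = 0 gives T(0) = -30/4 = -15/2.

Therefore the answer is -15/2.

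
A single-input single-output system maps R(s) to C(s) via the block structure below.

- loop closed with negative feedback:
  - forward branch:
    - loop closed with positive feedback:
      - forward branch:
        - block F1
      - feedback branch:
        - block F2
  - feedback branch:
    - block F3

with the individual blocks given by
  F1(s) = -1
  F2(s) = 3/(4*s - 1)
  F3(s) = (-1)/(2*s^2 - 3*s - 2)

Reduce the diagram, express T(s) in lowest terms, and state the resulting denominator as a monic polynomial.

[1] reduce the feedback loop with forward F1 and return F2: (1 - 4*s)/(4*s + 2)
[2] reduce the feedback loop with forward [F1/(1-F1*F2)] and return F3: (-8*s^3 + 14*s^2 + 5*s - 2)/(8*s^3 - 8*s^2 - 10*s - 5)
That last expression is T(s), already simplified. Scaling its denominator by 1/8 (the reciprocal of the leading coefficient) yields the monic denominator.

Therefore the answer is s^3 - s^2 - 5*s/4 - 5/8.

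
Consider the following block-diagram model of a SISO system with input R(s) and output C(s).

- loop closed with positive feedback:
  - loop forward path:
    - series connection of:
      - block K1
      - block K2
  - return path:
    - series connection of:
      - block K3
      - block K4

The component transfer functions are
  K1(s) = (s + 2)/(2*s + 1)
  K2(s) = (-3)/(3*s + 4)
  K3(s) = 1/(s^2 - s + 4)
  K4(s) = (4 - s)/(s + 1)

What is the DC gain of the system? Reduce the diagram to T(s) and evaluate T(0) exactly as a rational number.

Step 1: combine K1, K2 in series = (-3*s - 6)/(6*s^2 + 11*s + 4)
Step 2: combine K3, K4 in series = (4 - s)/(s^3 + 3*s + 4)
Step 3: close the feedback loop around (K1*K2), (K3*K4) = (-3*s^4 - 6*s^3 - 9*s^2 - 30*s - 24)/(6*s^5 + 11*s^4 + 22*s^3 + 54*s^2 + 62*s + 40)
Evaluating the step-3 result (the overall T(s)) at s = 0 gives T(0) = -24/40 = -3/5.

Answer: -3/5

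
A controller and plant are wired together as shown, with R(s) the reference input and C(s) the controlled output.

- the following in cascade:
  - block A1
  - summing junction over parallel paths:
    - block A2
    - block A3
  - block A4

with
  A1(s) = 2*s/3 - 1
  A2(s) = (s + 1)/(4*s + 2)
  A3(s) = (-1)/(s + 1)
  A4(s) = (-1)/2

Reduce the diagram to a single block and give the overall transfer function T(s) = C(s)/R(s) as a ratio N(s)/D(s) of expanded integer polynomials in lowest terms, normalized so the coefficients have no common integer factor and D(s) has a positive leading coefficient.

[1] sum the parallel branches A2, A3; result (s^2 - 2*s - 1)/(4*s^2 + 6*s + 2)
[2] combine A1, (A2+A3), A4 in series; the result is T(s) itself (integer coefficients, no common factor, positive leading denominator coefficient)

Answer: (-2*s^3 + 7*s^2 - 4*s - 3)/(24*s^2 + 36*s + 12)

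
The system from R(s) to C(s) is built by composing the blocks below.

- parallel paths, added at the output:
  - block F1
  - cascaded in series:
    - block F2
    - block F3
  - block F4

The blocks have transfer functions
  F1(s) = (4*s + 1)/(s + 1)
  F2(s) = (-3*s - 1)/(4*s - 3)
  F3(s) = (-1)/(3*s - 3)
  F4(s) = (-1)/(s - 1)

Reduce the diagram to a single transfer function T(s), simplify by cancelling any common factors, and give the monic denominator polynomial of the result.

Step 1: combine F2, F3 in series: (3*s + 1)/(12*s^2 - 21*s + 9)
Step 2: add F1, (F2*F3), F4 (parallel): (48*s^3 - 81*s^2 + 16*s + 19)/(12*s^3 - 9*s^2 - 12*s + 9)
T(s) is the step-2 result (common factors already cancelled). Leading coefficient of the denominator: 12. Divide through by 12 for the monic polynomial.

Therefore the answer is s^3 - 3*s^2/4 - s + 3/4.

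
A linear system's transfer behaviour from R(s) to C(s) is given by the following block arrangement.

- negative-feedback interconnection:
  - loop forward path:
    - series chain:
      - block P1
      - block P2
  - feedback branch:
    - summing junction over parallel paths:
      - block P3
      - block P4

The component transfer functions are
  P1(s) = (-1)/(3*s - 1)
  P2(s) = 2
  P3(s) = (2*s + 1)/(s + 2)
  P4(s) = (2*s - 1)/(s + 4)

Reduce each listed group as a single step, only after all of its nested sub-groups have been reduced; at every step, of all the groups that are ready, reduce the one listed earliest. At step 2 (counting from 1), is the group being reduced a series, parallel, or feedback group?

Step 1. cascade P1, P2
Step 2. add P3, P4 (parallel)
Step 3. feedback reduction of (P1*P2), (P3+P4)
Step 2: parallel.

Final answer: parallel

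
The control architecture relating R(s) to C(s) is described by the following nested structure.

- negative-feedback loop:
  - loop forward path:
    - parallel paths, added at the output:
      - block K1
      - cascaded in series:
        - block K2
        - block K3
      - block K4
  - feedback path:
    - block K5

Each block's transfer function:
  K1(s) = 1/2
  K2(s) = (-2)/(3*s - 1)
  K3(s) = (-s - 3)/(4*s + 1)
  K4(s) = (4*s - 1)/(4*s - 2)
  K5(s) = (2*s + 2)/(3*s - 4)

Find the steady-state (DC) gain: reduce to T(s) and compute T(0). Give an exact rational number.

Answer: -10/7

Working:
Step 1 - cascade K2, K3; result (2*s + 6)/(12*s^2 - s - 1)
Step 2 - reduce the parallel group K1, (K2*K3), K4; result (36*s^3 - 11*s^2 + 8*s - 5)/(24*s^3 - 14*s^2 - s + 1)
Step 3 - close the feedback loop around (K1+(K2*K3)+K4), K5; result (108*s^4 - 177*s^3 + 68*s^2 - 47*s + 20)/(144*s^4 - 88*s^3 + 47*s^2 + 13*s - 14)
The step-3 result is T(s). Setting s = 0: T(0) = 20/(-14) = -10/7.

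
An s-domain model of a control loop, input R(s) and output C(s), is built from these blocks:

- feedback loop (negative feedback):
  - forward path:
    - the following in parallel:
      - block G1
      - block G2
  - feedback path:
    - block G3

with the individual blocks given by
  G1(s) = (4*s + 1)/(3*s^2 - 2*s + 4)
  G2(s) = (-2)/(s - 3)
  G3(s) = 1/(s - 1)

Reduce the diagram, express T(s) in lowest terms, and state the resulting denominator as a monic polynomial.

First reduce the diagram to T(s).

Step 1 - parallel reduction of G1, G2 = (-2*s^2 - 7*s - 11)/(3*s^3 - 11*s^2 + 10*s - 12)
Step 2 - close the feedback loop around (G1+G2), G3 = (-2*s^3 - 5*s^2 - 4*s + 11)/(3*s^4 - 14*s^3 + 19*s^2 - 29*s + 1)
The result of step 2 is T(s) in lowest terms. Its denominator has leading coefficient 3; dividing the denominator through by 3 makes it monic.

Answer: s^4 - 14*s^3/3 + 19*s^2/3 - 29*s/3 + 1/3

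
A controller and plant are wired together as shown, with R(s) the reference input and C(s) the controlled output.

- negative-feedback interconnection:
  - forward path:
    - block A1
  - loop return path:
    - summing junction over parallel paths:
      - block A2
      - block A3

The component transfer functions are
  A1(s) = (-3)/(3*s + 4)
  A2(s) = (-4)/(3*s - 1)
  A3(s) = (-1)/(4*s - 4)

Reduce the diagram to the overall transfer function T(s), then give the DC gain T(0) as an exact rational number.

Answer: 12/35

Working:
(1) add A2, A3 (parallel) = (17 - 19*s)/(12*s^2 - 16*s + 4)
(2) reduce the feedback loop with forward A1 and return (A2+A3) = (-36*s^2 + 48*s - 12)/(36*s^3 + 5*s - 35)
That last expression is T(s); at s = 0 only the constant terms survive, so T(0) = -12/(-35) = 12/35.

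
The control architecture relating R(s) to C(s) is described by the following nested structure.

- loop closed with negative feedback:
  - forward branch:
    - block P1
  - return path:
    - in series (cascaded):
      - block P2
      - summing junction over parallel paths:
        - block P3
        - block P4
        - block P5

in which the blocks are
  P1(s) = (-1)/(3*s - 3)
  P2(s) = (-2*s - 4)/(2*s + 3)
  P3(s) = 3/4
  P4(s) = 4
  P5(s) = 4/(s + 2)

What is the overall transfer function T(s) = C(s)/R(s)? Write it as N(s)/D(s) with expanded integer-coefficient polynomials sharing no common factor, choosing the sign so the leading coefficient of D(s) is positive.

Step 1. sum the parallel branches P3, P4, P5 gives (19*s + 54)/(4*s + 8)
Step 2. cascade P2, (P3+P4+P5) gives (-19*s - 54)/(4*s + 6)
Step 3. apply the feedback formula to P1, (P2*(P3+P4+P5)): this yields T(s), and no further normalization is needed

Answer: (-4*s - 6)/(12*s^2 + 25*s + 36)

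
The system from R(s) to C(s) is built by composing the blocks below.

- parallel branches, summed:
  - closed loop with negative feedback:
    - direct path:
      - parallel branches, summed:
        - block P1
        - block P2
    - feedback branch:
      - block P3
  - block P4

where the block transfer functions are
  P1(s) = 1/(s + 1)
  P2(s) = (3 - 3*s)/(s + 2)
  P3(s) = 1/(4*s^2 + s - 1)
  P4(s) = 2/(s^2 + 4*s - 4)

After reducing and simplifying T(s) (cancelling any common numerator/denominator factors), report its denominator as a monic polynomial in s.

Answer: s^6 + 29*s^5/4 + 43*s^4/4 - 6*s^3 - 25*s^2/4 + 3*s - 3

Working:
[1] reduce the parallel group P1, P2 -> (-3*s^2 + s + 5)/(s^2 + 3*s + 2)
[2] feedback reduction of (P1+P2), P3 -> (-12*s^4 + s^3 + 24*s^2 + 4*s - 5)/(4*s^4 + 13*s^3 + 7*s^2 + 3)
[3] sum the parallel branches [(P1+P2)/(1+(P1+P2)*P3)], P4 -> (-12*s^6 - 47*s^5 + 84*s^4 + 122*s^3 - 71*s^2 - 36*s + 26)/(4*s^6 + 29*s^5 + 43*s^4 - 24*s^3 - 25*s^2 + 12*s - 12)
The result of step 3 is T(s) in lowest terms. Its denominator has leading coefficient 4; dividing the denominator through by 4 makes it monic.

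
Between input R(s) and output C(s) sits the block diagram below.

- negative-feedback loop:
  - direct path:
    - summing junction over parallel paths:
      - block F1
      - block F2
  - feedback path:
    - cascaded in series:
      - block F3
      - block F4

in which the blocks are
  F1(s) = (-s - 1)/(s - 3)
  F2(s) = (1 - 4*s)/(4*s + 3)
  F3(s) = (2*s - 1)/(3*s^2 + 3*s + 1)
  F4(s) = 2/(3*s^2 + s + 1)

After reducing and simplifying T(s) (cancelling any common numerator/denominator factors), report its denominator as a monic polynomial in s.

The answer is s^6 - 11*s^5/12 - 17*s^4/4 - 205*s^3/36 - 73*s^2/36 - 9*s/4 + 1/12.

Reasoning:
1. reduce the parallel group F1, F2 gives (-8*s^2 + 6*s - 6)/(4*s^2 - 9*s - 9)
2. combine F3, F4 in series gives (4*s - 2)/(9*s^4 + 12*s^3 + 9*s^2 + 4*s + 1)
3. collapse the loop ((F1+F2) forward, (F3*F4) return) gives (-72*s^6 - 42*s^5 - 54*s^4 - 50*s^3 - 38*s^2 - 18*s - 6)/(36*s^6 - 33*s^5 - 153*s^4 - 205*s^3 - 73*s^2 - 81*s + 3)
No further cancellation is possible in the step-3 result, so that is T(s). Its denominator becomes monic after dividing by the leading coefficient 36.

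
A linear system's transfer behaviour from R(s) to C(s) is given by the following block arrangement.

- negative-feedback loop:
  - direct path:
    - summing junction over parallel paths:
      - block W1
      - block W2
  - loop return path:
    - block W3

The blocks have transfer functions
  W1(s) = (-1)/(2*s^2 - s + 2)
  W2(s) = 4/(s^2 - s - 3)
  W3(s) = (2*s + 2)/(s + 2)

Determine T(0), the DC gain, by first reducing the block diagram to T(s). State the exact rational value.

Step 1. add W1, W2 (parallel): (7*s^2 - 3*s + 11)/(2*s^4 - 3*s^3 - 3*s^2 + s - 6)
Step 2. close the feedback loop around (W1+W2), W3: (7*s^3 + 11*s^2 + 5*s + 22)/(2*s^5 + s^4 + 5*s^3 + 3*s^2 + 12*s + 10)
The step-2 result is T(s). Setting s = 0: T(0) = 22/10 = 11/5.

Hence the answer: 11/5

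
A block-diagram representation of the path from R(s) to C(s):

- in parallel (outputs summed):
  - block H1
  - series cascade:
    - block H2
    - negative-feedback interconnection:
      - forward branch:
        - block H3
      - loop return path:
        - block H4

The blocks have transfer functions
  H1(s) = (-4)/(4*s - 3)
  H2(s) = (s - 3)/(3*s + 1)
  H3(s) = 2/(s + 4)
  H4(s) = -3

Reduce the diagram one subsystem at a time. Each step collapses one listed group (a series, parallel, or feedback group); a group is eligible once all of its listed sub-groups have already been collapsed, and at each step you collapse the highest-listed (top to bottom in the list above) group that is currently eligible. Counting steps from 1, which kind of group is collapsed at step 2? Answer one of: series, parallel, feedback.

Step 1 - collapse the loop (H3 forward, H4 return)
Step 2 - cascade H2, [H3/(1+H3*H4)]
Step 3 - sum the parallel branches H1, (H2*[H3/(1+H3*H4)])
Step 2 collapses a series group.

Final answer: series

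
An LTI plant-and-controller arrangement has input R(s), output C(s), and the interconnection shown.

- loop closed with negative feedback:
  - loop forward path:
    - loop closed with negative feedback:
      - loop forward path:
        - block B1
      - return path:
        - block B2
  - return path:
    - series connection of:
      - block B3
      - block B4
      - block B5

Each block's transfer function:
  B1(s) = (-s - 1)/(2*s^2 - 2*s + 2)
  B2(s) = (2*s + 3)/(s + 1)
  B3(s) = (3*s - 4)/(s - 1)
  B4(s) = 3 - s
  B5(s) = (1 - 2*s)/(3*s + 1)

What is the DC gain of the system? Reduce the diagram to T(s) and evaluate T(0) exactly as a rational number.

The answer is 1/13.

Reasoning:
(1) feedback reduction of B1, B2; result (-s - 1)/(2*s^2 - 4*s - 1)
(2) series reduction of B3, B4, B5; result (6*s^3 - 29*s^2 + 37*s - 12)/(3*s^2 - 2*s - 1)
(3) close the feedback loop around [B1/(1+B1*B2)], (B3*B4*B5); result (-3*s^3 - s^2 + 3*s + 1)/(7*s^3 - 5*s^2 - 19*s + 13)
DC gain: substitute s = 0 into T(s) from step 3: T(0) = 1/13.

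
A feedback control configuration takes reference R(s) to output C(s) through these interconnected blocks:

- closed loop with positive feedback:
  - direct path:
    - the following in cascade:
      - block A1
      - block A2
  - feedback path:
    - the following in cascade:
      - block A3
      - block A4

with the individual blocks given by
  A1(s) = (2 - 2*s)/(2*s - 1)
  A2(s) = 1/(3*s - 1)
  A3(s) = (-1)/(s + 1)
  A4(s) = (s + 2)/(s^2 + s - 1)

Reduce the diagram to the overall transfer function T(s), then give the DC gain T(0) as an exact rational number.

The answer is -2/3.

Reasoning:
[1] multiply A1, A2 (series) gives (2 - 2*s)/(6*s^2 - 5*s + 1)
[2] cascade A3, A4 gives (-s - 2)/(s^3 + 2*s^2 - 1)
[3] feedback reduction of (A1*A2), (A3*A4) gives (-2*s^4 - 2*s^3 + 4*s^2 + 2*s - 2)/(6*s^5 + 7*s^4 - 9*s^3 - 6*s^2 + 3*s + 3)
Step 3 gives the overall T(s). Then T(0) = -2/3.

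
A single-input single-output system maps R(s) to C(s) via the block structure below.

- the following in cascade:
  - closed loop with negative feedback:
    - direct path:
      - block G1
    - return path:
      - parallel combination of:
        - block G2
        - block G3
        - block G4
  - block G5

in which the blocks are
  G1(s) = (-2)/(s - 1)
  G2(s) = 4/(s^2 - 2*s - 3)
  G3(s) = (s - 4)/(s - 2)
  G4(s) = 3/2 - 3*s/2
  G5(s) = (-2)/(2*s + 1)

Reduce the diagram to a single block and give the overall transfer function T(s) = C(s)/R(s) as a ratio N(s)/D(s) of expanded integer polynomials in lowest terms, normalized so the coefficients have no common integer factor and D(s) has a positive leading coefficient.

Reducing step by step:

1. sum the parallel branches G2, G3, G4 = (-3*s^4 + 17*s^3 - 27*s^2 + 3*s + 26)/(2*s^3 - 8*s^2 + 2*s + 12)
2. apply the feedback formula to G1, (G2+G3+G4) = (-s^3 + 4*s^2 - s - 6)/(2*s^4 - 11*s^3 + 16*s^2 + s - 16)
3. cascade [G1/(1+G1*(G2+G3+G4))], G5 - this is the overall T(s), already in the required normalized form

Answer: (2*s^3 - 8*s^2 + 2*s + 12)/(4*s^5 - 20*s^4 + 21*s^3 + 18*s^2 - 31*s - 16)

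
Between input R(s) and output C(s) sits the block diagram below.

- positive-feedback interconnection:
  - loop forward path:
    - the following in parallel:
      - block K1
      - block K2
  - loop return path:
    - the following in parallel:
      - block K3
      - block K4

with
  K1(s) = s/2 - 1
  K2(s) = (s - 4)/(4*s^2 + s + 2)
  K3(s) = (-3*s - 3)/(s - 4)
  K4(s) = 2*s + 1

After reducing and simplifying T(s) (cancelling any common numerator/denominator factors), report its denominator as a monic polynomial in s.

Step 1 - reduce the parallel group K1, K2, giving (4*s^3 - 7*s^2 + 2*s - 12)/(8*s^2 + 2*s + 4)
Step 2 - sum the parallel branches K3, K4, giving (2*s^2 - 10*s - 7)/(s - 4)
Step 3 - apply the feedback formula to (K1+K2), (K3+K4), giving (-4*s^4 + 23*s^3 - 30*s^2 + 20*s - 48)/(8*s^5 - 54*s^4 + 38*s^3 + 35*s^2 + 110*s + 100)
No further cancellation is possible in the step-3 result, so that is T(s). Its denominator becomes monic after dividing by the leading coefficient 8.

Therefore the answer is s^5 - 27*s^4/4 + 19*s^3/4 + 35*s^2/8 + 55*s/4 + 25/2.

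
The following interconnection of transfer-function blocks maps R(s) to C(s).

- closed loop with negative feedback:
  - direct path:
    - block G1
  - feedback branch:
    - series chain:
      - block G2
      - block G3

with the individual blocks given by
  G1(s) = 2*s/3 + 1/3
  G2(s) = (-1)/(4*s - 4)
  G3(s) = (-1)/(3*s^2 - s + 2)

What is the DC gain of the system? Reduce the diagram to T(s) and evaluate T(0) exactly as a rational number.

The answer is 8/23.

Reasoning:
Step 1: combine G2, G3 in series gives 1/(12*s^3 - 16*s^2 + 12*s - 8)
Step 2: feedback reduction of G1, (G2*G3) gives (24*s^4 - 20*s^3 + 8*s^2 - 4*s - 8)/(36*s^3 - 48*s^2 + 38*s - 23)
Evaluating the step-2 result (the overall T(s)) at s = 0 gives T(0) = -8/(-23) = 8/23.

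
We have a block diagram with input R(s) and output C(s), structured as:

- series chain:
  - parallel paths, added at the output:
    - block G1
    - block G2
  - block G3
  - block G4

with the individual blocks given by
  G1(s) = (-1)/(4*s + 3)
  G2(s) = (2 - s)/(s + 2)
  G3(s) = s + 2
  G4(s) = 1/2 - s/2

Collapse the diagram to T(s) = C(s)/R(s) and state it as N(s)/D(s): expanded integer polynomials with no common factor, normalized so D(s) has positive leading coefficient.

[1] parallel reduction of G1, G2; result (-4*s^2 + 4*s + 4)/(4*s^2 + 11*s + 6)
[2] combine (G1+G2), G3, G4 in series: this yields T(s), and no further normalization is needed

Answer: (2*s^3 - 4*s^2 + 2)/(4*s + 3)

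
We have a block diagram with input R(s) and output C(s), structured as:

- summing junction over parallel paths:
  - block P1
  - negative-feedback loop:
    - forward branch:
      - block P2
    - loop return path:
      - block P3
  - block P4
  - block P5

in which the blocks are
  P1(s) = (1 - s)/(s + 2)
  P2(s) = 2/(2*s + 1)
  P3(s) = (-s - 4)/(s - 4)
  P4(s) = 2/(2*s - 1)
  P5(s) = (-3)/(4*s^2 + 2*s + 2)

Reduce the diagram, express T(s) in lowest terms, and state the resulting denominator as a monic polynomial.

(1) feedback reduction of P2, P3 gives (2*s - 8)/(2*s^2 - 9*s - 12)
(2) combine P1, [P2/(1+P2*P3)], P4, P5 in parallel gives (-16*s^6 + 120*s^5 - 56*s^4 - 410*s^3 - 195*s^2 - 216*s - 112)/(16*s^6 - 40*s^5 - 236*s^4 - 206*s^3 - 50*s^2 + 12*s + 48)
The result of step 2 is T(s) in lowest terms. Its denominator has leading coefficient 16; dividing the denominator through by 16 makes it monic.

Answer: s^6 - 5*s^5/2 - 59*s^4/4 - 103*s^3/8 - 25*s^2/8 + 3*s/4 + 3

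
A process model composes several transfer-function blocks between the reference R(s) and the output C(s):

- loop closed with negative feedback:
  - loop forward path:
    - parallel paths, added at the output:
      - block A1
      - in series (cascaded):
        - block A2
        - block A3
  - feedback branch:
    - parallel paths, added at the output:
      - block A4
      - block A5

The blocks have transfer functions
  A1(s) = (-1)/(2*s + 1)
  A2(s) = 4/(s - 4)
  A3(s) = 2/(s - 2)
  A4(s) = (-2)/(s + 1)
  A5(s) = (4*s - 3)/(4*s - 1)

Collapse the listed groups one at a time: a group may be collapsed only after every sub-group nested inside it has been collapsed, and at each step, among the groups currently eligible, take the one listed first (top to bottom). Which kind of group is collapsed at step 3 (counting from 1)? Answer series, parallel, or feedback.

Answer: parallel

Working:
[1] combine A2, A3 in series
[2] add A1, (A2*A3) (parallel)
[3] parallel reduction of A4, A5
[4] reduce the feedback loop with forward (A1+(A2*A3)) and return (A4+A5)
So the answer for step 3 is parallel.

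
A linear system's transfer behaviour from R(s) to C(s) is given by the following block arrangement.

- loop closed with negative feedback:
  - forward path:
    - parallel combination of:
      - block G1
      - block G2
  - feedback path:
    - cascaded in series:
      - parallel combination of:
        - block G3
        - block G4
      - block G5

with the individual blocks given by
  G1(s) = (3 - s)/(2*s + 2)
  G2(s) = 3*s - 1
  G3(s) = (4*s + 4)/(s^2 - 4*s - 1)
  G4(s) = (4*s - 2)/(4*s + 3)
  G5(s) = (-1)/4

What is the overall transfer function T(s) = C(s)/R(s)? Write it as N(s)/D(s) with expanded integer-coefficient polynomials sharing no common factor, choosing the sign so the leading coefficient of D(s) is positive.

First reduce the diagram to T(s).

Step 1. add G1, G2 (parallel) -> (6*s^2 + 3*s + 1)/(2*s + 2)
Step 2. parallel reduction of G3, G4 -> (4*s^3 - 2*s^2 + 32*s + 14)/(4*s^3 - 13*s^2 - 16*s - 3)
Step 3. cascade (G3+G4), G5 -> (-2*s^3 + s^2 - 16*s - 7)/(8*s^3 - 26*s^2 - 32*s - 6)
Step 4. reduce the feedback loop with forward (G1+G2) and return ((G3+G4)*G5) - this is the overall T(s), already in the required normalized form

Answer: (-48*s^5 + 132*s^4 + 262*s^3 + 158*s^2 + 50*s + 6)/(12*s^5 - 16*s^4 + 131*s^3 + 205*s^2 + 113*s + 19)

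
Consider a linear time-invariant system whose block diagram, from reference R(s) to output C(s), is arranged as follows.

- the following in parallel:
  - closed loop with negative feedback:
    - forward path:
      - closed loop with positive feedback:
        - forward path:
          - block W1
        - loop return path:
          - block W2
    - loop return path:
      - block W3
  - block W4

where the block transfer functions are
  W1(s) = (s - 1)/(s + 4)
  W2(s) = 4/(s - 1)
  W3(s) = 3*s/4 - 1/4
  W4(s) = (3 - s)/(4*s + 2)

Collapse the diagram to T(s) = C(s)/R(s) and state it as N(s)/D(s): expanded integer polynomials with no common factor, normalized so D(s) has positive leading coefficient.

First reduce the diagram to T(s).

Step 1. collapse the loop (W1 forward, W2 return); result (s - 1)/s
Step 2. close the feedback loop around [W1/(1-W1*W2)], W3; result (4*s - 4)/(3*s^2 + 1)
Step 3. reduce the parallel group [[W1/(1-W1*W2)]/(1+[W1/(1-W1*W2)]*W3)], W4: this yields T(s), and no further normalization is needed

Answer: (-3*s^3 + 25*s^2 - 9*s - 5)/(12*s^3 + 6*s^2 + 4*s + 2)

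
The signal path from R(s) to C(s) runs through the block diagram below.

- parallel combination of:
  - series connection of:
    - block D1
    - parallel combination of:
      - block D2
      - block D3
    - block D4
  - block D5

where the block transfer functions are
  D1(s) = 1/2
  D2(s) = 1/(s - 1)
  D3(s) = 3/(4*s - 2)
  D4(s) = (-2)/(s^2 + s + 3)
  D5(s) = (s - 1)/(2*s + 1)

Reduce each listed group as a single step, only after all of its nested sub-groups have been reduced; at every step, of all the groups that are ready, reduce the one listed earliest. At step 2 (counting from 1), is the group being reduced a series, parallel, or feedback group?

Step 1 - add D2, D3 (parallel)
Step 2 - multiply D1, (D2+D3), D4 (series)
Step 3 - parallel reduction of (D1*(D2+D3)*D4), D5
At step 2 the group reduced is series.

Answer: series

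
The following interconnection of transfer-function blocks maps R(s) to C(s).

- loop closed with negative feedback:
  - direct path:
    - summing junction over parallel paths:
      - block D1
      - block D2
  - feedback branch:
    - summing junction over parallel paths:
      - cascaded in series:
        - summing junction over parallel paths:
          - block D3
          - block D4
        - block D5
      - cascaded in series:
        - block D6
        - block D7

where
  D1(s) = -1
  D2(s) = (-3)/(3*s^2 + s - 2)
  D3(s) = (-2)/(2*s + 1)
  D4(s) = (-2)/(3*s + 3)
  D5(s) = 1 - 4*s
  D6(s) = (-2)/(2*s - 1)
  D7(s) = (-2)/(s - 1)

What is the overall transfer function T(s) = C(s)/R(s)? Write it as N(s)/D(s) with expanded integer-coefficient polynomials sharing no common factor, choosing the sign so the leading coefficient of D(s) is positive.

Step 1: sum the parallel branches D1, D2 -> (-3*s^2 - s - 1)/(3*s^2 + s - 2)
Step 2: parallel reduction of D3, D4 -> (-10*s - 8)/(6*s^2 + 9*s + 3)
Step 3: reduce the series chain (D3+D4), D5 -> (40*s^2 + 22*s - 8)/(6*s^2 + 9*s + 3)
Step 4: multiply D6, D7 (series) -> 4/(2*s^2 - 3*s + 1)
Step 5: parallel reduction of ((D3+D4)*D5), (D6*D7) -> (80*s^4 - 76*s^3 - 18*s^2 + 82*s + 4)/(12*s^4 - 15*s^2 + 3)
Step 6: reduce the feedback loop with forward (D1+D2) and return (((D3+D4)*D5)+(D6*D7)), which is the overall transfer function T(s) = C(s)/R(s) in lowest terms

Answer: (36*s^6 + 12*s^5 - 33*s^4 - 15*s^3 - 6*s^2 + 3*s + 3)/(204*s^6 - 160*s^5 + 19*s^4 + 167*s^3 + 37*s^2 + 83*s + 10)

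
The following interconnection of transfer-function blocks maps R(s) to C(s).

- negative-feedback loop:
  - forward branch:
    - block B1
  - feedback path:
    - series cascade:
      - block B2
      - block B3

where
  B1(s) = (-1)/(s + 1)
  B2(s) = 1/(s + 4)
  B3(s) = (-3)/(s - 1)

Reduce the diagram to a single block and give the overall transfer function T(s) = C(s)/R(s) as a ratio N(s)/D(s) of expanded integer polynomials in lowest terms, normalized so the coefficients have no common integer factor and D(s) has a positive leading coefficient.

1. reduce the series chain B2, B3 = (-3)/(s^2 + 3*s - 4)
2. close the feedback loop around B1, (B2*B3), which is the overall transfer function T(s) = C(s)/R(s) in lowest terms

Answer: (-s^2 - 3*s + 4)/(s^3 + 4*s^2 - s - 1)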